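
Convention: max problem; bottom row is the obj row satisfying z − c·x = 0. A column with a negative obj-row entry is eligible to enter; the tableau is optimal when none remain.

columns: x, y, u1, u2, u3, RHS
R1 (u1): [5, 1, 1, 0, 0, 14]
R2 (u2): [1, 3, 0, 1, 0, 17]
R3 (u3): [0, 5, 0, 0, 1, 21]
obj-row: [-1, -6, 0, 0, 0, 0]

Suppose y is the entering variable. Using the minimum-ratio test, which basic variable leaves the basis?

Column y entries and ratios — u1: 14/1 = 14; u2: 17/3 = 17/3; u3: 21/5 = 21/5.
Smallest ratio is 21/5 in the row of u3, so u3 leaves.

u3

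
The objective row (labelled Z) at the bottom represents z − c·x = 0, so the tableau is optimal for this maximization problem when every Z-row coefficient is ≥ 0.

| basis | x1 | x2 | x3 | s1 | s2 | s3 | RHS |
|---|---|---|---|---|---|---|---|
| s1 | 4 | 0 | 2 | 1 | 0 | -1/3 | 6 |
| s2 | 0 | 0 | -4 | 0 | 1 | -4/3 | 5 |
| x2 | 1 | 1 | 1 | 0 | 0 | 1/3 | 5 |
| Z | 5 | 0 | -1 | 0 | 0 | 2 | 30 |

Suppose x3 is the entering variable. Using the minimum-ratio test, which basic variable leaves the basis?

s1

Column x3 entries and ratios — s1: 6/2 = 3; s2: -4 ≤ 0, skip; x2: 5/1 = 5.
Smallest ratio is 3 in the row of s1, so s1 leaves.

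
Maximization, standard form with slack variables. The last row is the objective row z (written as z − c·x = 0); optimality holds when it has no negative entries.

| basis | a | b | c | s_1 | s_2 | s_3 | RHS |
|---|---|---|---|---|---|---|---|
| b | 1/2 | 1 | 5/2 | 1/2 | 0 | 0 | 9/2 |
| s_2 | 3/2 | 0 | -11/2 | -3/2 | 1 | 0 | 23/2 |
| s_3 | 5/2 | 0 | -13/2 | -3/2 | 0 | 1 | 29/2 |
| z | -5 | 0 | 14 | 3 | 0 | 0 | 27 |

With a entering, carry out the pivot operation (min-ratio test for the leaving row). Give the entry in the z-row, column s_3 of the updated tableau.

2

Ratio test on column a — row 1: (9/2)/(1/2) = 9; row 2: (23/2)/(3/2) = 23/3; row 3: (29/2)/(5/2) = 29/5. Minimum is 29/5 at row 3 (s_3 leaves); pivot element 5/2.
Divide row 3 by 5/2; eliminate column a from the other rows.
z-row update in column s_3: 0 − (-5)·(2/5) = 2.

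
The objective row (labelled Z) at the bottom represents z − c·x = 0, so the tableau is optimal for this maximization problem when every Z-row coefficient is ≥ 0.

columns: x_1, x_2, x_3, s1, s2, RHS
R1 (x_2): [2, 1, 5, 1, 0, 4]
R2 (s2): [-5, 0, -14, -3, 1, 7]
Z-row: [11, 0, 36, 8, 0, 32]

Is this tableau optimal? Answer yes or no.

yes

Every Z-row coefficient is ≥ 0, so the tableau is optimal.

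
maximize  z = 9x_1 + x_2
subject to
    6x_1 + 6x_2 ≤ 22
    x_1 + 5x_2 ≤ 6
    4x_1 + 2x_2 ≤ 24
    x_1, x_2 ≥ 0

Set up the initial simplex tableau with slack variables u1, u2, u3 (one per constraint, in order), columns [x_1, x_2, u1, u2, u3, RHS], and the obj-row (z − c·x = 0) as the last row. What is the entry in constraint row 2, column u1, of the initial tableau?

Slack u1 belongs to constraint 1; its column is the unit vector e_1, so the entry in row 2 is 0.

0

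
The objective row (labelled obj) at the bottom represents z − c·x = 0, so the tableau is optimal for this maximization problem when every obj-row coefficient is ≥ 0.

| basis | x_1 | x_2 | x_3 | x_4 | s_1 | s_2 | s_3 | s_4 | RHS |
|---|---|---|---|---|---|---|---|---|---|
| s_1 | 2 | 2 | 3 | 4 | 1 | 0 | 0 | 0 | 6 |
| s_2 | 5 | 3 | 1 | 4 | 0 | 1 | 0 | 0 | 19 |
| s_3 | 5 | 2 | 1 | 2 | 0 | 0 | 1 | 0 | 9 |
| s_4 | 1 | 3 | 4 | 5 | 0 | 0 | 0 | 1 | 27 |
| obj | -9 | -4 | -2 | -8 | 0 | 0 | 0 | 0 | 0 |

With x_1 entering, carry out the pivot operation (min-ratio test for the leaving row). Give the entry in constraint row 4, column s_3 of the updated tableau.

Ratio test on column x_1 — row 1: 6/2 = 3; row 2: 19/5 = 19/5; row 3: 9/5 = 9/5; row 4: 27/1 = 27. Minimum is 9/5 at row 3 (s_3 leaves); pivot element 5.
Divide row 3 by 5; eliminate column x_1 from the other rows.
Row 4 update in column s_3: 0 − 1·(1/5) = -1/5.

-1/5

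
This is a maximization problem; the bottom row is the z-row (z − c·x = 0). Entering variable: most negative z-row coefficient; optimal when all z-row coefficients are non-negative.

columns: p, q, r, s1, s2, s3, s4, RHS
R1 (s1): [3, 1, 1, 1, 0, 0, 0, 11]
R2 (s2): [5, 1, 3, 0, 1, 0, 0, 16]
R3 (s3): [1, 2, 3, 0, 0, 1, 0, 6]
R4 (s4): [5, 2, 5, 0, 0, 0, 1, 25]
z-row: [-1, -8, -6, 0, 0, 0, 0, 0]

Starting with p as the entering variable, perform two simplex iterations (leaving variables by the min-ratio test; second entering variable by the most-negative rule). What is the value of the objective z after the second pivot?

Ratio test on column p — row 1: 11/3 = 11/3; row 2: 16/5 = 16/5; row 3: 6/1 = 6; row 4: 25/5 = 5. Minimum is 16/5 at row 2 (s2 leaves); pivot element 5.
Pivot on row 2; the z-row RHS becomes 0 − (-1)·(16/5) = 16/5.
Next entering variable (most negative z-row entry -39/5): q.
Ratio test on column q — row 1: (7/5)/(2/5) = 7/2; row 2: (16/5)/(1/5) = 16; row 3: (14/5)/(9/5) = 14/9; row 4: 9/1 = 9. Minimum is 14/9 at row 3 (s3 leaves); pivot element 9/5.
After the second pivot the z-row RHS is 16/5 − (-39/5)·(14/9) = 46/3.

46/3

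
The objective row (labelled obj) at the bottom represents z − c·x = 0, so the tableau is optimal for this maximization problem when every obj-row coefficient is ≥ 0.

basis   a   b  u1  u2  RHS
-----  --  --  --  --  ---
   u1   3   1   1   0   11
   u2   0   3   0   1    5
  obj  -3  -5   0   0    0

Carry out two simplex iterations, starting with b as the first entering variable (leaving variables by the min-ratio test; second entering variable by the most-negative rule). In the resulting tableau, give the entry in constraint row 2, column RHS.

Ratio test on column b — row 1: 11/1 = 11; row 2: 5/3 = 5/3. Minimum is 5/3 at row 2 (u2 leaves); pivot element 3.
Divide row 2 by 3; eliminate column b from the other rows.
Second iteration: most negative obj-row entry is -3 in column a, so a enters.
Ratio test on column a — row 1: (28/3)/3 = 28/9; row 2: entry 0 ≤ 0. Minimum is 28/9 at row 1 (u1 leaves); pivot element 3.
Divide row 1 by 3; eliminate column a from the other rows.
After both pivots, the entry at constraint row 2, column RHS is 5/3.

5/3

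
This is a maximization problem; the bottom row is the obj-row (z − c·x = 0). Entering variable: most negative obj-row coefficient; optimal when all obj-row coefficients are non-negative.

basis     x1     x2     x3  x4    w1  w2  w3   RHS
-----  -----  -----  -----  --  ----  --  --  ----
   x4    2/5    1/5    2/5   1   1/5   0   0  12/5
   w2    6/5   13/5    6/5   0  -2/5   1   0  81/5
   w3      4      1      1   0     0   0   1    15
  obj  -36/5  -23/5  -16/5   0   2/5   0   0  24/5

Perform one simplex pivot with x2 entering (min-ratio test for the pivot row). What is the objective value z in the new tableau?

Ratio test on column x2 — row 1: (12/5)/(1/5) = 12; row 2: (81/5)/(13/5) = 81/13; row 3: 15/1 = 15. Minimum is 81/13 at row 2 (w2 leaves); pivot element 13/5.
Pivot on row 2; the obj-row RHS becomes 24/5 − (-23/5)·(81/13) = 435/13.

435/13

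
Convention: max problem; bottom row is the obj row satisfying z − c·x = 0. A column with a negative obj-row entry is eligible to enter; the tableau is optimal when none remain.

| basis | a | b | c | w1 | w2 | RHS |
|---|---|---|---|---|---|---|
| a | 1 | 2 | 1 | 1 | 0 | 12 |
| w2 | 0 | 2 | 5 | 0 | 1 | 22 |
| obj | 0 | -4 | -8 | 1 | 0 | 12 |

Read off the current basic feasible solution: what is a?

a is basic (row 1); its value is the RHS of that row, 12.

12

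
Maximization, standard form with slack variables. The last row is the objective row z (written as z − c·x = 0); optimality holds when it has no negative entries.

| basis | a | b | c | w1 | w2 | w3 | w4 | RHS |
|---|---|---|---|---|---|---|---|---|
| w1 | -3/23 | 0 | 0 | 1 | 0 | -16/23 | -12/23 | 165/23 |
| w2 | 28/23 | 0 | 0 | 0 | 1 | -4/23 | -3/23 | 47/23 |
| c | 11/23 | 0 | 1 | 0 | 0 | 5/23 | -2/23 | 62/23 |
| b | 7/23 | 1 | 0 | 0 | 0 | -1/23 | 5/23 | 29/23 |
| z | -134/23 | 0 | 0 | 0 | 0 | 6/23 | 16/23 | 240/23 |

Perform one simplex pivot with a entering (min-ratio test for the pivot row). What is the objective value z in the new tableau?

283/14

Ratio test on column a — row 1: entry -3/23 ≤ 0; row 2: (47/23)/(28/23) = 47/28; row 3: (62/23)/(11/23) = 62/11; row 4: (29/23)/(7/23) = 29/7. Minimum is 47/28 at row 2 (w2 leaves); pivot element 28/23.
Pivot on row 2; the z-row RHS becomes 240/23 − (-134/23)·(47/28) = 283/14.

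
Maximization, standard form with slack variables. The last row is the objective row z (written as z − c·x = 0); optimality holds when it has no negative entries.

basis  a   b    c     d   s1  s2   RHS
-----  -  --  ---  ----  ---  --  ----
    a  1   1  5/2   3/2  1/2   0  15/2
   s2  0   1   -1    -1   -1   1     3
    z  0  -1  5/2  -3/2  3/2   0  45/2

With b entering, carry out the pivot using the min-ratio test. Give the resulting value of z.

51/2

Ratio test on column b — row 1: (15/2)/1 = 15/2; row 2: 3/1 = 3. Minimum is 3 at row 2 (s2 leaves); pivot element 1.
Pivot on row 2; the z-row RHS becomes 45/2 − (-1)·3 = 51/2.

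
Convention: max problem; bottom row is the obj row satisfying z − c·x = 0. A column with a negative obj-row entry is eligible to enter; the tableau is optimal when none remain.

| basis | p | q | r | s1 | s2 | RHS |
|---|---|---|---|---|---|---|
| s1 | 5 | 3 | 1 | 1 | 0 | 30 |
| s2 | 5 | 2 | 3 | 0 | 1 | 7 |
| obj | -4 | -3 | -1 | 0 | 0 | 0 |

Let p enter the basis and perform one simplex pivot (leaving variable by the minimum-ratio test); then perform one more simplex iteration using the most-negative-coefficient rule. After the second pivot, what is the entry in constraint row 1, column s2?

-3/2

Ratio test on column p — row 1: 30/5 = 6; row 2: 7/5 = 7/5. Minimum is 7/5 at row 2 (s2 leaves); pivot element 5.
Divide row 2 by 5; eliminate column p from the other rows.
Second iteration: most negative obj-row entry is -7/5 in column q, so q enters.
Ratio test on column q — row 1: 23/1 = 23; row 2: (7/5)/(2/5) = 7/2. Minimum is 7/2 at row 2 (p leaves); pivot element 2/5.
Divide row 2 by 2/5; eliminate column q from the other rows.
After both pivots, the entry at constraint row 1, column s2 is -3/2.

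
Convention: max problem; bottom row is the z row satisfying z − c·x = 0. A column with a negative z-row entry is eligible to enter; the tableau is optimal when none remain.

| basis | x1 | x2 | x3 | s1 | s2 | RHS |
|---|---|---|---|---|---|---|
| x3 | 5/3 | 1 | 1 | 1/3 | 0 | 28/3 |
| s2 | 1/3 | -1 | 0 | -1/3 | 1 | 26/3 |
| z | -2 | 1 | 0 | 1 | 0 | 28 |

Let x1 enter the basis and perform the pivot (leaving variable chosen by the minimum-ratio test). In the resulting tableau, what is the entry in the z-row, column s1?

7/5

Ratio test on column x1 — row 1: (28/3)/(5/3) = 28/5; row 2: (26/3)/(1/3) = 26. Minimum is 28/5 at row 1 (x3 leaves); pivot element 5/3.
Divide row 1 by 5/3; eliminate column x1 from the other rows.
z-row update in column s1: 1 − (-2)·(1/5) = 7/5.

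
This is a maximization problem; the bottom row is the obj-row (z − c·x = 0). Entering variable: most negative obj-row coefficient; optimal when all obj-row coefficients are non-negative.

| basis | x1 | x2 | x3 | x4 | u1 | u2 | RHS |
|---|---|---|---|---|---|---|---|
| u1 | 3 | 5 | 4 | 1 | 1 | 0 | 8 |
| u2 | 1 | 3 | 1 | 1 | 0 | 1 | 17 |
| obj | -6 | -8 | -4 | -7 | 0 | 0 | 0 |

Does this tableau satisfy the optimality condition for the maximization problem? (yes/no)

The obj-row has a negative entry -8 in column x2, so it is not optimal.

no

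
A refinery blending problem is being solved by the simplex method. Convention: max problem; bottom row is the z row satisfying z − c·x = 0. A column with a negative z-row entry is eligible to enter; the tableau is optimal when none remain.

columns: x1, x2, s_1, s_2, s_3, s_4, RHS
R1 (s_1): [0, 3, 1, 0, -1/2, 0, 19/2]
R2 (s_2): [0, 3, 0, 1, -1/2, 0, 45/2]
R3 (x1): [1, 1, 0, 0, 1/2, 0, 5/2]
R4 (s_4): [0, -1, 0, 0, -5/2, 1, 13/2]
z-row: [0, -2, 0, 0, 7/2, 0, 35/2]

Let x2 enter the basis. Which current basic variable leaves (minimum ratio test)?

x1

Column x2 entries and ratios — s_1: (19/2)/3 = 19/6; s_2: (45/2)/3 = 15/2; x1: (5/2)/1 = 5/2; s_4: -1 ≤ 0, skip.
Smallest ratio is 5/2 in the row of x1, so x1 leaves.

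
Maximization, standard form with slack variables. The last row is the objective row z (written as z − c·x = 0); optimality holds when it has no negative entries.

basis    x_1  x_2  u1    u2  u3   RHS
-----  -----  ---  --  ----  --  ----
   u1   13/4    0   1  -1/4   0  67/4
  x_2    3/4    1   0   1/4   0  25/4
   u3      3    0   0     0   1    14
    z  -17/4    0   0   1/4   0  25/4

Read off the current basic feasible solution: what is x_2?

x_2 is basic (row 2); its value is the RHS of that row, 25/4.

25/4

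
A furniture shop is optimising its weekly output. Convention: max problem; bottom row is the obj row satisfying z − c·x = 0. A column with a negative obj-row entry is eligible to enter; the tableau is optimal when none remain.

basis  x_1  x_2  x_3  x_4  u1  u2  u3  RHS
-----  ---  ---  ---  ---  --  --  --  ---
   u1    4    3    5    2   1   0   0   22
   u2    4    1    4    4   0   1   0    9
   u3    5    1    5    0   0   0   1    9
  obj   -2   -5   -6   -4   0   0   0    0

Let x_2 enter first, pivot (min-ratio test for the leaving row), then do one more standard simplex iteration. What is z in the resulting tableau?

Ratio test on column x_2 — row 1: 22/3 = 22/3; row 2: 9/1 = 9; row 3: 9/1 = 9. Minimum is 22/3 at row 1 (u1 leaves); pivot element 3.
Pivot on row 1; the obj-row RHS becomes 0 − (-5)·(22/3) = 110/3.
Next entering variable (most negative obj-row entry -2/3): x_4.
Ratio test on column x_4 — row 1: (22/3)/(2/3) = 11; row 2: (5/3)/(10/3) = 1/2; row 3: entry -2/3 ≤ 0. Minimum is 1/2 at row 2 (u2 leaves); pivot element 10/3.
After the second pivot the obj-row RHS is 110/3 − (-2/3)·(1/2) = 37.

37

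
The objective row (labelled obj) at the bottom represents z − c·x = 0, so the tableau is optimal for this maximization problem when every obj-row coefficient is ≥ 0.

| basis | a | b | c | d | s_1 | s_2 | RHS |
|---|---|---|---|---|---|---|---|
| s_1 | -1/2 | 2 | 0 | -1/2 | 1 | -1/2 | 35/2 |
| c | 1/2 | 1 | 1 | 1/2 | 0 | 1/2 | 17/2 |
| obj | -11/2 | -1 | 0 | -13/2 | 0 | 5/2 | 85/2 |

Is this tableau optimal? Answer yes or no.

The obj-row has a negative entry -13/2 in column d, so it is not optimal.

no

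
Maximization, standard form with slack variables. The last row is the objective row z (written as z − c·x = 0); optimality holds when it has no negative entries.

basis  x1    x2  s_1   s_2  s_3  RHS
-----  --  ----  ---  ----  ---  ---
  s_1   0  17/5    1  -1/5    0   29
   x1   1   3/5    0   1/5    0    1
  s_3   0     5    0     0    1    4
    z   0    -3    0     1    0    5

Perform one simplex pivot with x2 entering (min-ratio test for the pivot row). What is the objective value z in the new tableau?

Ratio test on column x2 — row 1: 29/(17/5) = 145/17; row 2: 1/(3/5) = 5/3; row 3: 4/5 = 4/5. Minimum is 4/5 at row 3 (s_3 leaves); pivot element 5.
Pivot on row 3; the z-row RHS becomes 5 − (-3)·(4/5) = 37/5.

37/5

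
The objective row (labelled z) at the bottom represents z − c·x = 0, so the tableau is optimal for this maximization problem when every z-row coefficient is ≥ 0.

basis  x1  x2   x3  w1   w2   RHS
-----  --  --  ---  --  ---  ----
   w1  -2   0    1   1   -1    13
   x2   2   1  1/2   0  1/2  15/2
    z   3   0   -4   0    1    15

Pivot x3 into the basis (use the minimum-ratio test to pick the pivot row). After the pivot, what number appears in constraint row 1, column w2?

-1

Ratio test on column x3 — row 1: 13/1 = 13; row 2: (15/2)/(1/2) = 15. Minimum is 13 at row 1 (w1 leaves); pivot element 1.
Divide row 1 by 1; eliminate column x3 from the other rows.
In the new row 1, the w2 entry is the old entry divided by the pivot: (-1)/1 = -1.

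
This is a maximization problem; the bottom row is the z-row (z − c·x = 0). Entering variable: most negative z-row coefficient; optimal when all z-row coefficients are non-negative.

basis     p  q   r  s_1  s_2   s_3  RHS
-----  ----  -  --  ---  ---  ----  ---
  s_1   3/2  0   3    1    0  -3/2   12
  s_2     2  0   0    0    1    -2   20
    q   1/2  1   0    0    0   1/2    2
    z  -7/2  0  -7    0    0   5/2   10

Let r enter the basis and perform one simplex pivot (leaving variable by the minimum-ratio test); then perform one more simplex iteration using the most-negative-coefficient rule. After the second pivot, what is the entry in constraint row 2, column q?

4

Ratio test on column r — row 1: 12/3 = 4; row 2: entry 0 ≤ 0; row 3: entry 0 ≤ 0. Minimum is 4 at row 1 (s_1 leaves); pivot element 3.
Divide row 1 by 3; eliminate column r from the other rows.
Second iteration: most negative z-row entry is -1 in column s_3, so s_3 enters.
Ratio test on column s_3 — row 1: entry -1/2 ≤ 0; row 2: entry -2 ≤ 0; row 3: 2/(1/2) = 4. Minimum is 4 at row 3 (q leaves); pivot element 1/2.
Divide row 3 by 1/2; eliminate column s_3 from the other rows.
After both pivots, the entry at constraint row 2, column q is 4.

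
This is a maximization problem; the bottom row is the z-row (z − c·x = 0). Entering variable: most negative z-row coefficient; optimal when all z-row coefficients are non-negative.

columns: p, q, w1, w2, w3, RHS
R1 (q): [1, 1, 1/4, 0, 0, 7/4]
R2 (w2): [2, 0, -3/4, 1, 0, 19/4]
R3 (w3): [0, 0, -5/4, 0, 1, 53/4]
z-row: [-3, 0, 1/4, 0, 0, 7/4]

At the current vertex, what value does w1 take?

w1 is not in the basis, so in the current basic feasible solution w1 = 0.

0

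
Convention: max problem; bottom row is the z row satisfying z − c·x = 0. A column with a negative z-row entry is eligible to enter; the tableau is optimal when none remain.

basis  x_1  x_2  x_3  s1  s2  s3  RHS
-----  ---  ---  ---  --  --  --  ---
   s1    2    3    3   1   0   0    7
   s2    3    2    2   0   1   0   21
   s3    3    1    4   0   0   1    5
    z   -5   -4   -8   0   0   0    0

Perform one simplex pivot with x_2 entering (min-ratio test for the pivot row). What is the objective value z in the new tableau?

28/3

Ratio test on column x_2 — row 1: 7/3 = 7/3; row 2: 21/2 = 21/2; row 3: 5/1 = 5. Minimum is 7/3 at row 1 (s1 leaves); pivot element 3.
Pivot on row 1; the z-row RHS becomes 0 − (-4)·(7/3) = 28/3.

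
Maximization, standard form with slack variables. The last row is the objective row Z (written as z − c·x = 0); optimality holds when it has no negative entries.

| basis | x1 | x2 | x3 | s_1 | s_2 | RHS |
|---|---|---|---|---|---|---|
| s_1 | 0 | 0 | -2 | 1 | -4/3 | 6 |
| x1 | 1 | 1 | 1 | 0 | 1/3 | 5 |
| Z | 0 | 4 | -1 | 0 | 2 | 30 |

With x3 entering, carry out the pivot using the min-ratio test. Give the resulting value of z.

Ratio test on column x3 — row 1: entry -2 ≤ 0; row 2: 5/1 = 5. Minimum is 5 at row 2 (x1 leaves); pivot element 1.
Pivot on row 2; the Z-row RHS becomes 30 − (-1)·5 = 35.

35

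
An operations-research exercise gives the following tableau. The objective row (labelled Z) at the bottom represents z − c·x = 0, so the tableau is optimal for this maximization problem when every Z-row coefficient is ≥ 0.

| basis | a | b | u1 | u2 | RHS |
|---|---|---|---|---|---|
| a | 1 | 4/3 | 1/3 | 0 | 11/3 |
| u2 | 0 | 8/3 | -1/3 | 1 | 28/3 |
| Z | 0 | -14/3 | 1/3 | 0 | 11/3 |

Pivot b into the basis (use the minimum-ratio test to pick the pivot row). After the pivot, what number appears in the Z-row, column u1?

3/2

Ratio test on column b — row 1: (11/3)/(4/3) = 11/4; row 2: (28/3)/(8/3) = 7/2. Minimum is 11/4 at row 1 (a leaves); pivot element 4/3.
Divide row 1 by 4/3; eliminate column b from the other rows.
Z-row update in column u1: 1/3 − (-14/3)·(1/4) = 3/2.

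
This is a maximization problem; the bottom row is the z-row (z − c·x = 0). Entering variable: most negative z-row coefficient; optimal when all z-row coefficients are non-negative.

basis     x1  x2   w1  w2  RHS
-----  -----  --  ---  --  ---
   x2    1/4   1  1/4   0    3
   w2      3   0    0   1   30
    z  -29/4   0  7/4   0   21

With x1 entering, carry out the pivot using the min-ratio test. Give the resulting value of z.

Ratio test on column x1 — row 1: 3/(1/4) = 12; row 2: 30/3 = 10. Minimum is 10 at row 2 (w2 leaves); pivot element 3.
Pivot on row 2; the z-row RHS becomes 21 − (-29/4)·10 = 187/2.

187/2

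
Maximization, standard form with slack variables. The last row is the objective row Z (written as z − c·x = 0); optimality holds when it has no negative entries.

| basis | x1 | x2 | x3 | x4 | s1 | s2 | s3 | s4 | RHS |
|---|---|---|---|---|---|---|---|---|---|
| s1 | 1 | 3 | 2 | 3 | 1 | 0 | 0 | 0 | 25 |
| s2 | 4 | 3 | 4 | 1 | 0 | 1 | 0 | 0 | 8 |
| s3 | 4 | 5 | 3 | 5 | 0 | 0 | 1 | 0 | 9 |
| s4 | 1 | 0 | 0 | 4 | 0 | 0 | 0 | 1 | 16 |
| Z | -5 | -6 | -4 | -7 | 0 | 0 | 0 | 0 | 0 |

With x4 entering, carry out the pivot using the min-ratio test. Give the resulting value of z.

63/5

Ratio test on column x4 — row 1: 25/3 = 25/3; row 2: 8/1 = 8; row 3: 9/5 = 9/5; row 4: 16/4 = 4. Minimum is 9/5 at row 3 (s3 leaves); pivot element 5.
Pivot on row 3; the Z-row RHS becomes 0 − (-7)·(9/5) = 63/5.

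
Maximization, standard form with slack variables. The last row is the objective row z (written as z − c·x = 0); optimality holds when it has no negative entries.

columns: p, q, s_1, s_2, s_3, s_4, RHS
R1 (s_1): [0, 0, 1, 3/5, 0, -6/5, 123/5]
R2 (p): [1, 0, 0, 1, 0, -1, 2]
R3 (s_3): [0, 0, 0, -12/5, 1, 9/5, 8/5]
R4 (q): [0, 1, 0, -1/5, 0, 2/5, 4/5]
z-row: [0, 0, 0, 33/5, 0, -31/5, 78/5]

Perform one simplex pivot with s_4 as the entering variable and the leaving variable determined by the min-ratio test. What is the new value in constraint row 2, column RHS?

26/9

Ratio test on column s_4 — row 1: entry -6/5 ≤ 0; row 2: entry -1 ≤ 0; row 3: (8/5)/(9/5) = 8/9; row 4: (4/5)/(2/5) = 2. Minimum is 8/9 at row 3 (s_3 leaves); pivot element 9/5.
Divide row 3 by 9/5; eliminate column s_4 from the other rows.
Row 2 update in column RHS: 2 − (-1)·(8/9) = 26/9.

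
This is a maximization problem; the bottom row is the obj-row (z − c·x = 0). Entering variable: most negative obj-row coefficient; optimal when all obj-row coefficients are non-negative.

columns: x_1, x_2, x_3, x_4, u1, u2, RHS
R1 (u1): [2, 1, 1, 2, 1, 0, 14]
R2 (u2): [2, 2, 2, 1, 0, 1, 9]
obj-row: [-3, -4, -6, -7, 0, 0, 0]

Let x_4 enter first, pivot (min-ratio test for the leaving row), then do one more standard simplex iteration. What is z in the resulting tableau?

157/3

Ratio test on column x_4 — row 1: 14/2 = 7; row 2: 9/1 = 9. Minimum is 7 at row 1 (u1 leaves); pivot element 2.
Pivot on row 1; the obj-row RHS becomes 0 − (-7)·7 = 49.
Next entering variable (most negative obj-row entry -5/2): x_3.
Ratio test on column x_3 — row 1: 7/(1/2) = 14; row 2: 2/(3/2) = 4/3. Minimum is 4/3 at row 2 (u2 leaves); pivot element 3/2.
After the second pivot the obj-row RHS is 49 − (-5/2)·(4/3) = 157/3.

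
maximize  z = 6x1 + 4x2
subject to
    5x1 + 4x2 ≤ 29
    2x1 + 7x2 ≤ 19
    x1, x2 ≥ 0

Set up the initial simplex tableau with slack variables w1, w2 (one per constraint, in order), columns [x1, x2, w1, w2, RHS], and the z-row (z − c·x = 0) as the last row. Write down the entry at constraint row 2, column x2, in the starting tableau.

Constraint 2 has coefficient 7 on x2.

7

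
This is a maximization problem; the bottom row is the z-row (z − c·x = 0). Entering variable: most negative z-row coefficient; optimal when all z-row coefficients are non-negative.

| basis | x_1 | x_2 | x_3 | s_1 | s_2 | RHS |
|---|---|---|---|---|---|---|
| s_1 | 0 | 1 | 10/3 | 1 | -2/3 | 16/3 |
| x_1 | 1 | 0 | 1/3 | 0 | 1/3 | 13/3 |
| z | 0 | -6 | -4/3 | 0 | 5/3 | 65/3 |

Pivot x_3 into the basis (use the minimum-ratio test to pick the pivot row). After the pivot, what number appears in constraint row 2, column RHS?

Ratio test on column x_3 — row 1: (16/3)/(10/3) = 8/5; row 2: (13/3)/(1/3) = 13. Minimum is 8/5 at row 1 (s_1 leaves); pivot element 10/3.
Divide row 1 by 10/3; eliminate column x_3 from the other rows.
Row 2 update in column RHS: 13/3 − (1/3)·(8/5) = 19/5.

19/5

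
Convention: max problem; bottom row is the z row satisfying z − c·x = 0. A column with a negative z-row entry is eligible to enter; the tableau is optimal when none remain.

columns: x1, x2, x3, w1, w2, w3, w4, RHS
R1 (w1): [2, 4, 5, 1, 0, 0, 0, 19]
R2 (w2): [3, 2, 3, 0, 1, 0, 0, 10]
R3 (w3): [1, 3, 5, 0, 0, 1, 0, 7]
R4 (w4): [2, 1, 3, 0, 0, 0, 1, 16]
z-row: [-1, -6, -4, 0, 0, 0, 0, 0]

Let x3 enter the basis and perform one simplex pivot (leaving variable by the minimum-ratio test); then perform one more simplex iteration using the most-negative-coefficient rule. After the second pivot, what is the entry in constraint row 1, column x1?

Ratio test on column x3 — row 1: 19/5 = 19/5; row 2: 10/3 = 10/3; row 3: 7/5 = 7/5; row 4: 16/3 = 16/3. Minimum is 7/5 at row 3 (w3 leaves); pivot element 5.
Divide row 3 by 5; eliminate column x3 from the other rows.
Second iteration: most negative z-row entry is -18/5 in column x2, so x2 enters.
Ratio test on column x2 — row 1: 12/1 = 12; row 2: (29/5)/(1/5) = 29; row 3: (7/5)/(3/5) = 7/3; row 4: entry -4/5 ≤ 0. Minimum is 7/3 at row 3 (x3 leaves); pivot element 3/5.
Divide row 3 by 3/5; eliminate column x2 from the other rows.
After both pivots, the entry at constraint row 1, column x1 is 2/3.

2/3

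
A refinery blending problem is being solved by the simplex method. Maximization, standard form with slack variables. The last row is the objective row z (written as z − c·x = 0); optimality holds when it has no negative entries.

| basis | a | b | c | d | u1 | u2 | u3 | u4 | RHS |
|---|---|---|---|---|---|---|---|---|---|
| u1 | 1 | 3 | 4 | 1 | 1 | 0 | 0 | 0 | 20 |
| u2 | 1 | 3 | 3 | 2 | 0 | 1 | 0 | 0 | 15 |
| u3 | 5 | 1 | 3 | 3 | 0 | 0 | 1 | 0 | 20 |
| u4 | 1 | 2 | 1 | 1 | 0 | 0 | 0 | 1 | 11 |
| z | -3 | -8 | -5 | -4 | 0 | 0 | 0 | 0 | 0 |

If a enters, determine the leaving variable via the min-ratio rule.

Column a entries and ratios — u1: 20/1 = 20; u2: 15/1 = 15; u3: 20/5 = 4; u4: 11/1 = 11.
Smallest ratio is 4 in the row of u3, so u3 leaves.

u3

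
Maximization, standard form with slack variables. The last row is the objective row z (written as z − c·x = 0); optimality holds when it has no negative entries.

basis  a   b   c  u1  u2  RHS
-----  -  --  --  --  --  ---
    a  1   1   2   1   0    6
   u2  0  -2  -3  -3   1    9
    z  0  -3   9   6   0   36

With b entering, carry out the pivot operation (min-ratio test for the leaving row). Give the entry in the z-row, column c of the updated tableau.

Ratio test on column b — row 1: 6/1 = 6; row 2: entry -2 ≤ 0. Minimum is 6 at row 1 (a leaves); pivot element 1.
Divide row 1 by 1; eliminate column b from the other rows.
z-row update in column c: 9 − (-3)·2 = 15.

15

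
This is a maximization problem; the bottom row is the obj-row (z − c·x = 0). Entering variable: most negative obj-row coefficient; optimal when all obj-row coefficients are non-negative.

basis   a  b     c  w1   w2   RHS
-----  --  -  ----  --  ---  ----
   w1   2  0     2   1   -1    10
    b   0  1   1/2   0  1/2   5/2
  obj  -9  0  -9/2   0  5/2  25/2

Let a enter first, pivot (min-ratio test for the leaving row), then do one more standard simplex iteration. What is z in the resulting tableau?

Ratio test on column a — row 1: 10/2 = 5; row 2: entry 0 ≤ 0. Minimum is 5 at row 1 (w1 leaves); pivot element 2.
Pivot on row 1; the obj-row RHS becomes 25/2 − (-9)·5 = 115/2.
Next entering variable (most negative obj-row entry -2): w2.
Ratio test on column w2 — row 1: entry -1/2 ≤ 0; row 2: (5/2)/(1/2) = 5. Minimum is 5 at row 2 (b leaves); pivot element 1/2.
After the second pivot the obj-row RHS is 115/2 − (-2)·5 = 135/2.

135/2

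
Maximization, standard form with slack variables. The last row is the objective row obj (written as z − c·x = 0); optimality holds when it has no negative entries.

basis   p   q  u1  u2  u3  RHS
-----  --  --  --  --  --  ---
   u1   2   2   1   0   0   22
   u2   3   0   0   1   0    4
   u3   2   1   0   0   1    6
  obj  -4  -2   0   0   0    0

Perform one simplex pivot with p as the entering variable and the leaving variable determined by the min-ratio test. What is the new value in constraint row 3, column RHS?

10/3

Ratio test on column p — row 1: 22/2 = 11; row 2: 4/3 = 4/3; row 3: 6/2 = 3. Minimum is 4/3 at row 2 (u2 leaves); pivot element 3.
Divide row 2 by 3; eliminate column p from the other rows.
Row 3 update in column RHS: 6 − 2·(4/3) = 10/3.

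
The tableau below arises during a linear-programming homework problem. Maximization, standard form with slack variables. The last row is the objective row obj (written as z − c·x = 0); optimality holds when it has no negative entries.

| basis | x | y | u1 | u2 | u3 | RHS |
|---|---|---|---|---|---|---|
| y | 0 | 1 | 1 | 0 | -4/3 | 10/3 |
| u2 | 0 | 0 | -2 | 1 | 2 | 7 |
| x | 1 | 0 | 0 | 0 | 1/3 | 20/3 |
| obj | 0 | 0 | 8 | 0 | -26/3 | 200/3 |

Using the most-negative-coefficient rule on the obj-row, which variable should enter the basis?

Negative obj-row entries: u3: -26/3.
The most negative is -26/3 in column u3, so u3 enters.

u3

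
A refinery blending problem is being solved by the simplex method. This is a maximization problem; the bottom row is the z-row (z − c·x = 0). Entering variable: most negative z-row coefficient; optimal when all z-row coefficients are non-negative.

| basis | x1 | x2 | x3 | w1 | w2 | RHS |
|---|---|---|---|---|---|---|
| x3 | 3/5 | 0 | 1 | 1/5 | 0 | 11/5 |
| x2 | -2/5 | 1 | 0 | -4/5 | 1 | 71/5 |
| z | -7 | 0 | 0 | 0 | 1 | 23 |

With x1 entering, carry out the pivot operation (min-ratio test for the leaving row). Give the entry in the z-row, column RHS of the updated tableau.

146/3

Ratio test on column x1 — row 1: (11/5)/(3/5) = 11/3; row 2: entry -2/5 ≤ 0. Minimum is 11/3 at row 1 (x3 leaves); pivot element 3/5.
Divide row 1 by 3/5; eliminate column x1 from the other rows.
z-row update in column RHS: 23 − (-7)·(11/3) = 146/3.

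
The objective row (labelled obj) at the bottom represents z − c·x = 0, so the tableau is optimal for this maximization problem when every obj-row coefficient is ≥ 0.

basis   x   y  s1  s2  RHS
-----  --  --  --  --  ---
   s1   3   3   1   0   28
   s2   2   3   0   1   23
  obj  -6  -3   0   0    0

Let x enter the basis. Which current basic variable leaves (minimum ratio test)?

Column x entries and ratios — s1: 28/3 = 28/3; s2: 23/2 = 23/2.
Smallest ratio is 28/3 in the row of s1, so s1 leaves.

s1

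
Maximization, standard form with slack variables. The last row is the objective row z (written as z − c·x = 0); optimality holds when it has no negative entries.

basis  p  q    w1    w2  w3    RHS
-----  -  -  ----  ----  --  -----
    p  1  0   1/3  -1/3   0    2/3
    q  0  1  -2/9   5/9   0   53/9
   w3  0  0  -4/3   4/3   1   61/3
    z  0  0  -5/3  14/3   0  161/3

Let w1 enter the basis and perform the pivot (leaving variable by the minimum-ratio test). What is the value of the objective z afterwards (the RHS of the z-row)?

57

Ratio test on column w1 — row 1: (2/3)/(1/3) = 2; row 2: entry -2/9 ≤ 0; row 3: entry -4/3 ≤ 0. Minimum is 2 at row 1 (p leaves); pivot element 1/3.
Pivot on row 1; the z-row RHS becomes 161/3 − (-5/3)·2 = 57.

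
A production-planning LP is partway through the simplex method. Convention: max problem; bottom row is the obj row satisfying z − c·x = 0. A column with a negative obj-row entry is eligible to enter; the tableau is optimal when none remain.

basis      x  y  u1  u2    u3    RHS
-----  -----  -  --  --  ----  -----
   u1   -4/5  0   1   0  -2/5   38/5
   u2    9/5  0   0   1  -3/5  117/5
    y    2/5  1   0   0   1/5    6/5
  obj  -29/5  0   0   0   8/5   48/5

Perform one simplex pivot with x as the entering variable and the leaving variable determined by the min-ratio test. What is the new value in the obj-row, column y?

29/2

Ratio test on column x — row 1: entry -4/5 ≤ 0; row 2: (117/5)/(9/5) = 13; row 3: (6/5)/(2/5) = 3. Minimum is 3 at row 3 (y leaves); pivot element 2/5.
Divide row 3 by 2/5; eliminate column x from the other rows.
obj-row update in column y: 0 − (-29/5)·(5/2) = 29/2.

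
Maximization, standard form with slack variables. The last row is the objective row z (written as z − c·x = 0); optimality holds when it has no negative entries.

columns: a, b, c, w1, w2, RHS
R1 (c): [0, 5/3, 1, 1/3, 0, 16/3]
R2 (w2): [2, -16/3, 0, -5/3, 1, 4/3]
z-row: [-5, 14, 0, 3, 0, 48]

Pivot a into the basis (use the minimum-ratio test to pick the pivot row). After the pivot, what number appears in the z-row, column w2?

Ratio test on column a — row 1: entry 0 ≤ 0; row 2: (4/3)/2 = 2/3. Minimum is 2/3 at row 2 (w2 leaves); pivot element 2.
Divide row 2 by 2; eliminate column a from the other rows.
z-row update in column w2: 0 − (-5)·(1/2) = 5/2.

5/2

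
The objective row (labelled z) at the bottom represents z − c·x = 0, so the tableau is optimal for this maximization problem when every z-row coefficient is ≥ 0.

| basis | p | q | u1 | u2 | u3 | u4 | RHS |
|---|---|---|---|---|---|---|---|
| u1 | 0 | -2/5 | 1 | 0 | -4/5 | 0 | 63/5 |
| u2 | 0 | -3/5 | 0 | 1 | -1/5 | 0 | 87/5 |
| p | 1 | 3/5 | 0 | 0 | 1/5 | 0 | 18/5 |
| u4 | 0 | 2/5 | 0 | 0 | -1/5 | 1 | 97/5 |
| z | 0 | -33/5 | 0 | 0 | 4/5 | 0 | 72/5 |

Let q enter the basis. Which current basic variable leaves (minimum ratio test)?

p

Column q entries and ratios — u1: -2/5 ≤ 0, skip; u2: -3/5 ≤ 0, skip; p: (18/5)/(3/5) = 6; u4: (97/5)/(2/5) = 97/2.
Smallest ratio is 6 in the row of p, so p leaves.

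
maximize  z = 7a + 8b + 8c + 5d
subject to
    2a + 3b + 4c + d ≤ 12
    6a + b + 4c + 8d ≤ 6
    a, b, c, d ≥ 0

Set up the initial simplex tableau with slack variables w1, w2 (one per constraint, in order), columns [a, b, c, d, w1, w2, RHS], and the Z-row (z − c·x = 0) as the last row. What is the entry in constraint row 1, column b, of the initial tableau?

3

Constraint 1 has coefficient 3 on b.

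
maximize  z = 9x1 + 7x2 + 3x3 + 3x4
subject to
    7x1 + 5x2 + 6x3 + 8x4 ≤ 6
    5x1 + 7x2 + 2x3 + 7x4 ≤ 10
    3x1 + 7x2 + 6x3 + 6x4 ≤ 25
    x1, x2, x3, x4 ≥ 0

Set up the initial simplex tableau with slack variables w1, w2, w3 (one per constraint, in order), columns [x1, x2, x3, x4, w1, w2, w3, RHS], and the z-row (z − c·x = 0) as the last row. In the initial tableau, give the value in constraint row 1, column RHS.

6

The RHS of constraint 1 is b_1 = 6.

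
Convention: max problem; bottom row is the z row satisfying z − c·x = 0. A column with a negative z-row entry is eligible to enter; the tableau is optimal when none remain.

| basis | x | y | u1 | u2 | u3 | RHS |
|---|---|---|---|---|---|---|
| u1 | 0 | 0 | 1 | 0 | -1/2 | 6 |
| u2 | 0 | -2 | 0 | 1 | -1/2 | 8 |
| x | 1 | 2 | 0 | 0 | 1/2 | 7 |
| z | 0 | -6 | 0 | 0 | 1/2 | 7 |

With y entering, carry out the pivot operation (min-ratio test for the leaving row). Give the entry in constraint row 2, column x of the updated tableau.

1

Ratio test on column y — row 1: entry 0 ≤ 0; row 2: entry -2 ≤ 0; row 3: 7/2 = 7/2. Minimum is 7/2 at row 3 (x leaves); pivot element 2.
Divide row 3 by 2; eliminate column y from the other rows.
Row 2 update in column x: 0 − (-2)·(1/2) = 1.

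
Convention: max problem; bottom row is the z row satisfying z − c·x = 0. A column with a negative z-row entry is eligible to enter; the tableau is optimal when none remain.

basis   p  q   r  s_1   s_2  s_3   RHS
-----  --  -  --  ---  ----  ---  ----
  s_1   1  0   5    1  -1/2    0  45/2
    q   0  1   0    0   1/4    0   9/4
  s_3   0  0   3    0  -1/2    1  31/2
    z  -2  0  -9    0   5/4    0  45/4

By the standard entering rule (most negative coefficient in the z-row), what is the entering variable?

Negative z-row entries: p: -2, r: -9.
The most negative is -9 in column r, so r enters.

r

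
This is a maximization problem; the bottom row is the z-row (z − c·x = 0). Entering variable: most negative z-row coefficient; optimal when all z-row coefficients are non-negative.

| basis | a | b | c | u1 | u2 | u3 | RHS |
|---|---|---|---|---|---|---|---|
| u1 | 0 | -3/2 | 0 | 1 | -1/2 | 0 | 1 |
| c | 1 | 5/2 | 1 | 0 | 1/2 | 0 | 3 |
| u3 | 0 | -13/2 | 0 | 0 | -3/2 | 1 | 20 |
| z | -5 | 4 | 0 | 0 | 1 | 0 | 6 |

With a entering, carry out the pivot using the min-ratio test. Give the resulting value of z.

Ratio test on column a — row 1: entry 0 ≤ 0; row 2: 3/1 = 3; row 3: entry 0 ≤ 0. Minimum is 3 at row 2 (c leaves); pivot element 1.
Pivot on row 2; the z-row RHS becomes 6 − (-5)·3 = 21.

21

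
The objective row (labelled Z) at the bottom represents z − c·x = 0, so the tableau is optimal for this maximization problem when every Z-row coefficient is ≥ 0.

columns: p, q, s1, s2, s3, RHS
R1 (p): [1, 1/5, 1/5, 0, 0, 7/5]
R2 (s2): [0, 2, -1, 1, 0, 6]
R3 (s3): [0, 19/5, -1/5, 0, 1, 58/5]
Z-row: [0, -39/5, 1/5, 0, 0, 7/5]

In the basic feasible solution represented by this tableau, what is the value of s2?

6

s2 is basic (row 2); its value is the RHS of that row, 6.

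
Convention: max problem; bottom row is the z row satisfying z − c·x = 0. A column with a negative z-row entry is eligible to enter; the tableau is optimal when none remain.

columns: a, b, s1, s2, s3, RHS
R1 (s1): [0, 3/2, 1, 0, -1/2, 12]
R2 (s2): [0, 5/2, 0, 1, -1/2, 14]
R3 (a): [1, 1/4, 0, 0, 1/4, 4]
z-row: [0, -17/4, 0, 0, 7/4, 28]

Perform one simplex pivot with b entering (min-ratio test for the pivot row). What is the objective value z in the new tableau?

Ratio test on column b — row 1: 12/(3/2) = 8; row 2: 14/(5/2) = 28/5; row 3: 4/(1/4) = 16. Minimum is 28/5 at row 2 (s2 leaves); pivot element 5/2.
Pivot on row 2; the z-row RHS becomes 28 − (-17/4)·(28/5) = 259/5.

259/5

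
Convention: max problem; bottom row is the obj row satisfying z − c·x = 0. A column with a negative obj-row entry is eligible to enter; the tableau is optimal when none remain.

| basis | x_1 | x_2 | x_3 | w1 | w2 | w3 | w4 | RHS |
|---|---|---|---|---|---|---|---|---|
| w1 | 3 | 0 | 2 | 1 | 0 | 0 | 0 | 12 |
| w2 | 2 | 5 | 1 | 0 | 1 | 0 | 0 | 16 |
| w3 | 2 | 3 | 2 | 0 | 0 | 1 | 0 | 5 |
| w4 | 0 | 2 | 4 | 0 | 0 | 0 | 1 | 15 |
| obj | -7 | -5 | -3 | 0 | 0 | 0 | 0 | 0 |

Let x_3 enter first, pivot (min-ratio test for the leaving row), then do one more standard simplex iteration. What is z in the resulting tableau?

Ratio test on column x_3 — row 1: 12/2 = 6; row 2: 16/1 = 16; row 3: 5/2 = 5/2; row 4: 15/4 = 15/4. Minimum is 5/2 at row 3 (w3 leaves); pivot element 2.
Pivot on row 3; the obj-row RHS becomes 0 − (-3)·(5/2) = 15/2.
Next entering variable (most negative obj-row entry -4): x_1.
Ratio test on column x_1 — row 1: 7/1 = 7; row 2: (27/2)/1 = 27/2; row 3: (5/2)/1 = 5/2; row 4: entry -4 ≤ 0. Minimum is 5/2 at row 3 (x_3 leaves); pivot element 1.
After the second pivot the obj-row RHS is 15/2 − (-4)·(5/2) = 35/2.

35/2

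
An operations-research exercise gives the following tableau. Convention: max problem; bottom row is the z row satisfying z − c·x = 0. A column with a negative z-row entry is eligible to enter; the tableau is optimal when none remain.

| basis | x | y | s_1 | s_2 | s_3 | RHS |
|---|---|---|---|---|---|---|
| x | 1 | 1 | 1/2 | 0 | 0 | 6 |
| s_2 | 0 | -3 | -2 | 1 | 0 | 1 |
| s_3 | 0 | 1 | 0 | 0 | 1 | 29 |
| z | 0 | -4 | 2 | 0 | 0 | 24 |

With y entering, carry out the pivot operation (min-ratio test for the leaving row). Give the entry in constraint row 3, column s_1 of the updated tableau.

-1/2

Ratio test on column y — row 1: 6/1 = 6; row 2: entry -3 ≤ 0; row 3: 29/1 = 29. Minimum is 6 at row 1 (x leaves); pivot element 1.
Divide row 1 by 1; eliminate column y from the other rows.
Row 3 update in column s_1: 0 − 1·(1/2) = -1/2.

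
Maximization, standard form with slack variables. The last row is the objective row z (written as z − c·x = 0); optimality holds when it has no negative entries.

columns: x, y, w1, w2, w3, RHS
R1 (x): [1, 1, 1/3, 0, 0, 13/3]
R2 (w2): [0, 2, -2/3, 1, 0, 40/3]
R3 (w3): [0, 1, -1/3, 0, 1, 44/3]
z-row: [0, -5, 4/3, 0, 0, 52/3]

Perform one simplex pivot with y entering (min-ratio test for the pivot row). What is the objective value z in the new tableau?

Ratio test on column y — row 1: (13/3)/1 = 13/3; row 2: (40/3)/2 = 20/3; row 3: (44/3)/1 = 44/3. Minimum is 13/3 at row 1 (x leaves); pivot element 1.
Pivot on row 1; the z-row RHS becomes 52/3 − (-5)·(13/3) = 39.

39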